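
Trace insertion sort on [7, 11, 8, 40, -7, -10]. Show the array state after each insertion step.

First element 7 is already 'sorted'
Insert 11: shifted 0 elements -> [7, 11, 8, 40, -7, -10]
Insert 8: shifted 1 elements -> [7, 8, 11, 40, -7, -10]
Insert 40: shifted 0 elements -> [7, 8, 11, 40, -7, -10]
Insert -7: shifted 4 elements -> [-7, 7, 8, 11, 40, -10]
Insert -10: shifted 5 elements -> [-10, -7, 7, 8, 11, 40]


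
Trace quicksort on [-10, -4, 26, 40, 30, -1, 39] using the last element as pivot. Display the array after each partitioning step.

Partition 1: pivot=39 at index 5 -> [-10, -4, 26, 30, -1, 39, 40]
Partition 2: pivot=-1 at index 2 -> [-10, -4, -1, 30, 26, 39, 40]
Partition 3: pivot=-4 at index 1 -> [-10, -4, -1, 30, 26, 39, 40]
Partition 4: pivot=26 at index 3 -> [-10, -4, -1, 26, 30, 39, 40]


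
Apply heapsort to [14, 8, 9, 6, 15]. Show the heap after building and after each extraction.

Build heap: [15, 14, 9, 6, 8]
Extract 15: [14, 8, 9, 6, 15]
Extract 14: [9, 8, 6, 14, 15]
Extract 9: [8, 6, 9, 14, 15]
Extract 8: [6, 8, 9, 14, 15]


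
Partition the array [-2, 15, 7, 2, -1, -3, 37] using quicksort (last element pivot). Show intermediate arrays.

Partition 1: pivot=37 at index 6 -> [-2, 15, 7, 2, -1, -3, 37]
Partition 2: pivot=-3 at index 0 -> [-3, 15, 7, 2, -1, -2, 37]
Partition 3: pivot=-2 at index 1 -> [-3, -2, 7, 2, -1, 15, 37]
Partition 4: pivot=15 at index 5 -> [-3, -2, 7, 2, -1, 15, 37]
Partition 5: pivot=-1 at index 2 -> [-3, -2, -1, 2, 7, 15, 37]
Partition 6: pivot=7 at index 4 -> [-3, -2, -1, 2, 7, 15, 37]


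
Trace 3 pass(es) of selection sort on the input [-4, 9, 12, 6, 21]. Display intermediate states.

Pass 1: Select minimum -4 at index 0, swap -> [-4, 9, 12, 6, 21]
Pass 2: Select minimum 6 at index 3, swap -> [-4, 6, 12, 9, 21]
Pass 3: Select minimum 9 at index 3, swap -> [-4, 6, 9, 12, 21]


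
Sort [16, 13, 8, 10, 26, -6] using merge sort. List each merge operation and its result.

Divide and conquer:
  Merge [13] + [8] -> [8, 13]
  Merge [16] + [8, 13] -> [8, 13, 16]
  Merge [26] + [-6] -> [-6, 26]
  Merge [10] + [-6, 26] -> [-6, 10, 26]
  Merge [8, 13, 16] + [-6, 10, 26] -> [-6, 8, 10, 13, 16, 26]


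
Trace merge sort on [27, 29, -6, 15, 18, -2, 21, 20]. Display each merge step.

Divide and conquer:
  Merge [27] + [29] -> [27, 29]
  Merge [-6] + [15] -> [-6, 15]
  Merge [27, 29] + [-6, 15] -> [-6, 15, 27, 29]
  Merge [18] + [-2] -> [-2, 18]
  Merge [21] + [20] -> [20, 21]
  Merge [-2, 18] + [20, 21] -> [-2, 18, 20, 21]
  Merge [-6, 15, 27, 29] + [-2, 18, 20, 21] -> [-6, -2, 15, 18, 20, 21, 27, 29]


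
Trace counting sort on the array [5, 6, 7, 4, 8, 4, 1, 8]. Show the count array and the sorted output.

Count array: [0, 1, 0, 0, 2, 1, 1, 1, 2]
(count[i] = number of elements equal to i)
Cumulative count: [0, 1, 1, 1, 3, 4, 5, 6, 8]
Sorted: [1, 4, 4, 5, 6, 7, 8, 8]


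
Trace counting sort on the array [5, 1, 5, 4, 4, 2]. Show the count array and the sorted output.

Count array: [0, 1, 1, 0, 2, 2]
(count[i] = number of elements equal to i)
Cumulative count: [0, 1, 2, 2, 4, 6]
Sorted: [1, 2, 4, 4, 5, 5]


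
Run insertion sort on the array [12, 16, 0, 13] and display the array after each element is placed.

First element 12 is already 'sorted'
Insert 16: shifted 0 elements -> [12, 16, 0, 13]
Insert 0: shifted 2 elements -> [0, 12, 16, 13]
Insert 13: shifted 1 elements -> [0, 12, 13, 16]


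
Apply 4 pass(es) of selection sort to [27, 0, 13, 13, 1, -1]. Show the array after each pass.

Pass 1: Select minimum -1 at index 5, swap -> [-1, 0, 13, 13, 1, 27]
Pass 2: Select minimum 0 at index 1, swap -> [-1, 0, 13, 13, 1, 27]
Pass 3: Select minimum 1 at index 4, swap -> [-1, 0, 1, 13, 13, 27]
Pass 4: Select minimum 13 at index 3, swap -> [-1, 0, 1, 13, 13, 27]


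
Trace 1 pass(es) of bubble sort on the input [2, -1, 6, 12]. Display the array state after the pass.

After pass 1: [-1, 2, 6, 12] (1 swaps)
Total swaps: 1


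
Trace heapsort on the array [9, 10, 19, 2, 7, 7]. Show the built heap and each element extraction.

Build heap: [19, 10, 9, 2, 7, 7]
Extract 19: [10, 7, 9, 2, 7, 19]
Extract 10: [9, 7, 7, 2, 10, 19]
Extract 9: [7, 2, 7, 9, 10, 19]
Extract 7: [7, 2, 7, 9, 10, 19]
Extract 7: [2, 7, 7, 9, 10, 19]


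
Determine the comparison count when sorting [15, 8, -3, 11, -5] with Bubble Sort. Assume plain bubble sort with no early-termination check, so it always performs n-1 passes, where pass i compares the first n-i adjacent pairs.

Pass 1: compare adjacent pairs (0,1)..(3,4) = 4 comparison(s), 4 swap(s) -> [8, -3, 11, -5, 15]
Pass 2: compare adjacent pairs (0,1)..(2,3) = 3 comparison(s), 2 swap(s) -> [-3, 8, -5, 11, 15]
Pass 3: compare adjacent pairs (0,1)..(1,2) = 2 comparison(s), 1 swap(s) -> [-3, -5, 8, 11, 15]
Pass 4: compare adjacent pairs (0,1)..(0,1) = 1 comparison(s), 1 swap(s) -> [-5, -3, 8, 11, 15]
Total comparisons: 4 + 3 + 2 + 1 = 10


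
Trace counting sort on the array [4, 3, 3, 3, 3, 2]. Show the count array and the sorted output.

Count array: [0, 0, 1, 4, 1]
(count[i] = number of elements equal to i)
Cumulative count: [0, 0, 1, 5, 6]
Sorted: [2, 3, 3, 3, 3, 4]


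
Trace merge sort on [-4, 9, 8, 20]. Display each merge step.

Divide and conquer:
  Merge [-4] + [9] -> [-4, 9]
  Merge [8] + [20] -> [8, 20]
  Merge [-4, 9] + [8, 20] -> [-4, 8, 9, 20]


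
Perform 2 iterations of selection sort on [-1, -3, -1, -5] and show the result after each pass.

Pass 1: Select minimum -5 at index 3, swap -> [-5, -3, -1, -1]
Pass 2: Select minimum -3 at index 1, swap -> [-5, -3, -1, -1]


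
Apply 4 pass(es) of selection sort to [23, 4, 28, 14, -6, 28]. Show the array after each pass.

Pass 1: Select minimum -6 at index 4, swap -> [-6, 4, 28, 14, 23, 28]
Pass 2: Select minimum 4 at index 1, swap -> [-6, 4, 28, 14, 23, 28]
Pass 3: Select minimum 14 at index 3, swap -> [-6, 4, 14, 28, 23, 28]
Pass 4: Select minimum 23 at index 4, swap -> [-6, 4, 14, 23, 28, 28]


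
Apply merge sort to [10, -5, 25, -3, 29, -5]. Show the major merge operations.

Divide and conquer:
  Merge [-5] + [25] -> [-5, 25]
  Merge [10] + [-5, 25] -> [-5, 10, 25]
  Merge [29] + [-5] -> [-5, 29]
  Merge [-3] + [-5, 29] -> [-5, -3, 29]
  Merge [-5, 10, 25] + [-5, -3, 29] -> [-5, -5, -3, 10, 25, 29]


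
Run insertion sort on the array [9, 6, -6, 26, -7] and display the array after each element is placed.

First element 9 is already 'sorted'
Insert 6: shifted 1 elements -> [6, 9, -6, 26, -7]
Insert -6: shifted 2 elements -> [-6, 6, 9, 26, -7]
Insert 26: shifted 0 elements -> [-6, 6, 9, 26, -7]
Insert -7: shifted 4 elements -> [-7, -6, 6, 9, 26]


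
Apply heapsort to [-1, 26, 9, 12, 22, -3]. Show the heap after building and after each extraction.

Build heap: [26, 22, 9, 12, -1, -3]
Extract 26: [22, 12, 9, -3, -1, 26]
Extract 22: [12, -1, 9, -3, 22, 26]
Extract 12: [9, -1, -3, 12, 22, 26]
Extract 9: [-1, -3, 9, 12, 22, 26]
Extract -1: [-3, -1, 9, 12, 22, 26]


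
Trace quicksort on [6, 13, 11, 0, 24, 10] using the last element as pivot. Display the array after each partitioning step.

Partition 1: pivot=10 at index 2 -> [6, 0, 10, 13, 24, 11]
Partition 2: pivot=0 at index 0 -> [0, 6, 10, 13, 24, 11]
Partition 3: pivot=11 at index 3 -> [0, 6, 10, 11, 24, 13]
Partition 4: pivot=13 at index 4 -> [0, 6, 10, 11, 13, 24]


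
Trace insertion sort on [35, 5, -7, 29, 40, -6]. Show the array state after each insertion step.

First element 35 is already 'sorted'
Insert 5: shifted 1 elements -> [5, 35, -7, 29, 40, -6]
Insert -7: shifted 2 elements -> [-7, 5, 35, 29, 40, -6]
Insert 29: shifted 1 elements -> [-7, 5, 29, 35, 40, -6]
Insert 40: shifted 0 elements -> [-7, 5, 29, 35, 40, -6]
Insert -6: shifted 4 elements -> [-7, -6, 5, 29, 35, 40]


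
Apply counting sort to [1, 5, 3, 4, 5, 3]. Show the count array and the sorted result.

Count array: [0, 1, 0, 2, 1, 2]
(count[i] = number of elements equal to i)
Cumulative count: [0, 1, 1, 3, 4, 6]
Sorted: [1, 3, 3, 4, 5, 5]


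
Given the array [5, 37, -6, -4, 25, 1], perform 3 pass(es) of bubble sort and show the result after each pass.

After pass 1: [5, -6, -4, 25, 1, 37] (4 swaps)
After pass 2: [-6, -4, 5, 1, 25, 37] (3 swaps)
After pass 3: [-6, -4, 1, 5, 25, 37] (1 swaps)
Total swaps: 8


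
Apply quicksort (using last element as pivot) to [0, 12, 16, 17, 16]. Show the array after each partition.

Partition 1: pivot=16 at index 3 -> [0, 12, 16, 16, 17]
Partition 2: pivot=16 at index 2 -> [0, 12, 16, 16, 17]
Partition 3: pivot=12 at index 1 -> [0, 12, 16, 16, 17]


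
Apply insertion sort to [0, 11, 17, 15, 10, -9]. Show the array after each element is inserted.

First element 0 is already 'sorted'
Insert 11: shifted 0 elements -> [0, 11, 17, 15, 10, -9]
Insert 17: shifted 0 elements -> [0, 11, 17, 15, 10, -9]
Insert 15: shifted 1 elements -> [0, 11, 15, 17, 10, -9]
Insert 10: shifted 3 elements -> [0, 10, 11, 15, 17, -9]
Insert -9: shifted 5 elements -> [-9, 0, 10, 11, 15, 17]


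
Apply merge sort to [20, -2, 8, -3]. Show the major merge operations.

Divide and conquer:
  Merge [20] + [-2] -> [-2, 20]
  Merge [8] + [-3] -> [-3, 8]
  Merge [-2, 20] + [-3, 8] -> [-3, -2, 8, 20]


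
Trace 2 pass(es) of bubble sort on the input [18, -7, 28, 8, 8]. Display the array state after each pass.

After pass 1: [-7, 18, 8, 8, 28] (3 swaps)
After pass 2: [-7, 8, 8, 18, 28] (2 swaps)
Total swaps: 5


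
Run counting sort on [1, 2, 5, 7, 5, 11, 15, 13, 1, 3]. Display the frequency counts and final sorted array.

Count array: [0, 2, 1, 1, 0, 2, 0, 1, 0, 0, 0, 1, 0, 1, 0, 1]
(count[i] = number of elements equal to i)
Cumulative count: [0, 2, 3, 4, 4, 6, 6, 7, 7, 7, 7, 8, 8, 9, 9, 10]
Sorted: [1, 1, 2, 3, 5, 5, 7, 11, 13, 15]


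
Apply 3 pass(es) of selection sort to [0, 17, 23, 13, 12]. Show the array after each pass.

Pass 1: Select minimum 0 at index 0, swap -> [0, 17, 23, 13, 12]
Pass 2: Select minimum 12 at index 4, swap -> [0, 12, 23, 13, 17]
Pass 3: Select minimum 13 at index 3, swap -> [0, 12, 13, 23, 17]


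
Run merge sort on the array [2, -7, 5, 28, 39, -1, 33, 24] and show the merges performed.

Divide and conquer:
  Merge [2] + [-7] -> [-7, 2]
  Merge [5] + [28] -> [5, 28]
  Merge [-7, 2] + [5, 28] -> [-7, 2, 5, 28]
  Merge [39] + [-1] -> [-1, 39]
  Merge [33] + [24] -> [24, 33]
  Merge [-1, 39] + [24, 33] -> [-1, 24, 33, 39]
  Merge [-7, 2, 5, 28] + [-1, 24, 33, 39] -> [-7, -1, 2, 5, 24, 28, 33, 39]


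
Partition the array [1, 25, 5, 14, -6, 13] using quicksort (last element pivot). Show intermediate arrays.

Partition 1: pivot=13 at index 3 -> [1, 5, -6, 13, 25, 14]
Partition 2: pivot=-6 at index 0 -> [-6, 5, 1, 13, 25, 14]
Partition 3: pivot=1 at index 1 -> [-6, 1, 5, 13, 25, 14]
Partition 4: pivot=14 at index 4 -> [-6, 1, 5, 13, 14, 25]


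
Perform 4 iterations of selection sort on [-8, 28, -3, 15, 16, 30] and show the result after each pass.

Pass 1: Select minimum -8 at index 0, swap -> [-8, 28, -3, 15, 16, 30]
Pass 2: Select minimum -3 at index 2, swap -> [-8, -3, 28, 15, 16, 30]
Pass 3: Select minimum 15 at index 3, swap -> [-8, -3, 15, 28, 16, 30]
Pass 4: Select minimum 16 at index 4, swap -> [-8, -3, 15, 16, 28, 30]


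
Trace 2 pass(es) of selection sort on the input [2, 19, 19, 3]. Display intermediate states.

Pass 1: Select minimum 2 at index 0, swap -> [2, 19, 19, 3]
Pass 2: Select minimum 3 at index 3, swap -> [2, 3, 19, 19]


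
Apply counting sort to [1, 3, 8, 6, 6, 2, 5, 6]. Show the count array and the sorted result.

Count array: [0, 1, 1, 1, 0, 1, 3, 0, 1]
(count[i] = number of elements equal to i)
Cumulative count: [0, 1, 2, 3, 3, 4, 7, 7, 8]
Sorted: [1, 2, 3, 5, 6, 6, 6, 8]


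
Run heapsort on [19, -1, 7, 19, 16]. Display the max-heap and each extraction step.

Build heap: [19, 19, 7, -1, 16]
Extract 19: [19, 16, 7, -1, 19]
Extract 19: [16, -1, 7, 19, 19]
Extract 16: [7, -1, 16, 19, 19]
Extract 7: [-1, 7, 16, 19, 19]


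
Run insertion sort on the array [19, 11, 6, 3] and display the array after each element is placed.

First element 19 is already 'sorted'
Insert 11: shifted 1 elements -> [11, 19, 6, 3]
Insert 6: shifted 2 elements -> [6, 11, 19, 3]
Insert 3: shifted 3 elements -> [3, 6, 11, 19]


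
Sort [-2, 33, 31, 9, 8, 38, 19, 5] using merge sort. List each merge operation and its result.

Divide and conquer:
  Merge [-2] + [33] -> [-2, 33]
  Merge [31] + [9] -> [9, 31]
  Merge [-2, 33] + [9, 31] -> [-2, 9, 31, 33]
  Merge [8] + [38] -> [8, 38]
  Merge [19] + [5] -> [5, 19]
  Merge [8, 38] + [5, 19] -> [5, 8, 19, 38]
  Merge [-2, 9, 31, 33] + [5, 8, 19, 38] -> [-2, 5, 8, 9, 19, 31, 33, 38]


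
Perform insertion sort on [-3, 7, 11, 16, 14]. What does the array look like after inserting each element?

First element -3 is already 'sorted'
Insert 7: shifted 0 elements -> [-3, 7, 11, 16, 14]
Insert 11: shifted 0 elements -> [-3, 7, 11, 16, 14]
Insert 16: shifted 0 elements -> [-3, 7, 11, 16, 14]
Insert 14: shifted 1 elements -> [-3, 7, 11, 14, 16]


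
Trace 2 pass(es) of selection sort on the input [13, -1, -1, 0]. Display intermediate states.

Pass 1: Select minimum -1 at index 1, swap -> [-1, 13, -1, 0]
Pass 2: Select minimum -1 at index 2, swap -> [-1, -1, 13, 0]


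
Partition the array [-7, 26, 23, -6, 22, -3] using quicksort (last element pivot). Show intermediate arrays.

Partition 1: pivot=-3 at index 2 -> [-7, -6, -3, 26, 22, 23]
Partition 2: pivot=-6 at index 1 -> [-7, -6, -3, 26, 22, 23]
Partition 3: pivot=23 at index 4 -> [-7, -6, -3, 22, 23, 26]


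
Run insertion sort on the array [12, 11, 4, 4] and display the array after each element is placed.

First element 12 is already 'sorted'
Insert 11: shifted 1 elements -> [11, 12, 4, 4]
Insert 4: shifted 2 elements -> [4, 11, 12, 4]
Insert 4: shifted 2 elements -> [4, 4, 11, 12]


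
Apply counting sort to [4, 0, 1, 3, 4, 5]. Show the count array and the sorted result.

Count array: [1, 1, 0, 1, 2, 1]
(count[i] = number of elements equal to i)
Cumulative count: [1, 2, 2, 3, 5, 6]
Sorted: [0, 1, 3, 4, 4, 5]


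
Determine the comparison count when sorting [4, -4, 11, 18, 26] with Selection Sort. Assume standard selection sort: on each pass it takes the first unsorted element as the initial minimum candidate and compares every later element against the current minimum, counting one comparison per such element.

Pass 1: scan indices 1..4 for the minimum = 4 comparison(s); min is -4, place at index 0 -> [-4, 4, 11, 18, 26]
Pass 2: scan indices 2..4 for the minimum = 3 comparison(s); min is 4, place at index 1 -> [-4, 4, 11, 18, 26]
Pass 3: scan indices 3..4 for the minimum = 2 comparison(s); min is 11, place at index 2 -> [-4, 4, 11, 18, 26]
Pass 4: scan indices 4..4 for the minimum = 1 comparison(s); min is 18, place at index 3 -> [-4, 4, 11, 18, 26]
Selection sort always scans the whole unsorted suffix, so the count is (n-1) + (n-2) + ... + 1 = n(n-1)/2 = 5*4/2 = 10 regardless of the input order.
Total comparisons: 4 + 3 + 2 + 1 = 10


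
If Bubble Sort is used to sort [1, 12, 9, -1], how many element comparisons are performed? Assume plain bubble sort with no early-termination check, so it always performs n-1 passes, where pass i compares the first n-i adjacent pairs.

Pass 1: compare adjacent pairs (0,1)..(2,3) = 3 comparison(s), 2 swap(s) -> [1, 9, -1, 12]
Pass 2: compare adjacent pairs (0,1)..(1,2) = 2 comparison(s), 1 swap(s) -> [1, -1, 9, 12]
Pass 3: compare adjacent pairs (0,1)..(0,1) = 1 comparison(s), 1 swap(s) -> [-1, 1, 9, 12]
Total comparisons: 3 + 2 + 1 = 6


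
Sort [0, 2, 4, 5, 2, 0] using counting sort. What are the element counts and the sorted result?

Count array: [2, 0, 2, 0, 1, 1]
(count[i] = number of elements equal to i)
Cumulative count: [2, 2, 4, 4, 5, 6]
Sorted: [0, 0, 2, 2, 4, 5]


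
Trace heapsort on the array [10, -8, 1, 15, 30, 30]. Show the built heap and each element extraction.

Build heap: [30, 15, 30, 10, -8, 1]
Extract 30: [30, 15, 1, 10, -8, 30]
Extract 30: [15, 10, 1, -8, 30, 30]
Extract 15: [10, -8, 1, 15, 30, 30]
Extract 10: [1, -8, 10, 15, 30, 30]
Extract 1: [-8, 1, 10, 15, 30, 30]


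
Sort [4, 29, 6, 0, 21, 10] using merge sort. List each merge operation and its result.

Divide and conquer:
  Merge [29] + [6] -> [6, 29]
  Merge [4] + [6, 29] -> [4, 6, 29]
  Merge [21] + [10] -> [10, 21]
  Merge [0] + [10, 21] -> [0, 10, 21]
  Merge [4, 6, 29] + [0, 10, 21] -> [0, 4, 6, 10, 21, 29]


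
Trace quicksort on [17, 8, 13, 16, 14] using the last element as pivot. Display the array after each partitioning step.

Partition 1: pivot=14 at index 2 -> [8, 13, 14, 16, 17]
Partition 2: pivot=13 at index 1 -> [8, 13, 14, 16, 17]
Partition 3: pivot=17 at index 4 -> [8, 13, 14, 16, 17]


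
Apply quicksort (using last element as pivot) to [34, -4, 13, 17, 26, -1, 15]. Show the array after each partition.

Partition 1: pivot=15 at index 3 -> [-4, 13, -1, 15, 26, 34, 17]
Partition 2: pivot=-1 at index 1 -> [-4, -1, 13, 15, 26, 34, 17]
Partition 3: pivot=17 at index 4 -> [-4, -1, 13, 15, 17, 34, 26]
Partition 4: pivot=26 at index 5 -> [-4, -1, 13, 15, 17, 26, 34]


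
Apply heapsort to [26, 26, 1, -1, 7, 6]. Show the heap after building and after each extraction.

Build heap: [26, 26, 6, -1, 7, 1]
Extract 26: [26, 7, 6, -1, 1, 26]
Extract 26: [7, 1, 6, -1, 26, 26]
Extract 7: [6, 1, -1, 7, 26, 26]
Extract 6: [1, -1, 6, 7, 26, 26]
Extract 1: [-1, 1, 6, 7, 26, 26]


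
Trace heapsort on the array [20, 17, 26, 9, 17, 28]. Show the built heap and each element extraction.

Build heap: [28, 17, 26, 9, 17, 20]
Extract 28: [26, 17, 20, 9, 17, 28]
Extract 26: [20, 17, 17, 9, 26, 28]
Extract 20: [17, 9, 17, 20, 26, 28]
Extract 17: [17, 9, 17, 20, 26, 28]
Extract 17: [9, 17, 17, 20, 26, 28]


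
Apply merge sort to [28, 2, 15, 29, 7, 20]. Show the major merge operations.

Divide and conquer:
  Merge [2] + [15] -> [2, 15]
  Merge [28] + [2, 15] -> [2, 15, 28]
  Merge [7] + [20] -> [7, 20]
  Merge [29] + [7, 20] -> [7, 20, 29]
  Merge [2, 15, 28] + [7, 20, 29] -> [2, 7, 15, 20, 28, 29]


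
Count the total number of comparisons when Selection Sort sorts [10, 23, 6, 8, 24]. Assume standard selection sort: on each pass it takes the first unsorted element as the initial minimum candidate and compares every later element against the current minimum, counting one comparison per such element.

Pass 1: scan indices 1..4 for the minimum = 4 comparison(s); min is 6, place at index 0 -> [6, 23, 10, 8, 24]
Pass 2: scan indices 2..4 for the minimum = 3 comparison(s); min is 8, place at index 1 -> [6, 8, 10, 23, 24]
Pass 3: scan indices 3..4 for the minimum = 2 comparison(s); min is 10, place at index 2 -> [6, 8, 10, 23, 24]
Pass 4: scan indices 4..4 for the minimum = 1 comparison(s); min is 23, place at index 3 -> [6, 8, 10, 23, 24]
Selection sort always scans the whole unsorted suffix, so the count is (n-1) + (n-2) + ... + 1 = n(n-1)/2 = 5*4/2 = 10 regardless of the input order.
Total comparisons: 4 + 3 + 2 + 1 = 10


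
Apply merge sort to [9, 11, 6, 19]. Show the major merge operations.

Divide and conquer:
  Merge [9] + [11] -> [9, 11]
  Merge [6] + [19] -> [6, 19]
  Merge [9, 11] + [6, 19] -> [6, 9, 11, 19]


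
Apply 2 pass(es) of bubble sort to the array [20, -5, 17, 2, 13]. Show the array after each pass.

After pass 1: [-5, 17, 2, 13, 20] (4 swaps)
After pass 2: [-5, 2, 13, 17, 20] (2 swaps)
Total swaps: 6


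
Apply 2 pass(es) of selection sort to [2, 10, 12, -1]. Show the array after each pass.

Pass 1: Select minimum -1 at index 3, swap -> [-1, 10, 12, 2]
Pass 2: Select minimum 2 at index 3, swap -> [-1, 2, 12, 10]


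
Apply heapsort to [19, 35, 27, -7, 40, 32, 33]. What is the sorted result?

Build heap: [40, 35, 33, -7, 19, 32, 27]
Extract 40: [35, 27, 33, -7, 19, 32, 40]
Extract 35: [33, 27, 32, -7, 19, 35, 40]
Extract 33: [32, 27, 19, -7, 33, 35, 40]
Extract 32: [27, -7, 19, 32, 33, 35, 40]
Extract 27: [19, -7, 27, 32, 33, 35, 40]
Extract 19: [-7, 19, 27, 32, 33, 35, 40]


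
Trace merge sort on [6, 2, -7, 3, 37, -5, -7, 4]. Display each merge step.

Divide and conquer:
  Merge [6] + [2] -> [2, 6]
  Merge [-7] + [3] -> [-7, 3]
  Merge [2, 6] + [-7, 3] -> [-7, 2, 3, 6]
  Merge [37] + [-5] -> [-5, 37]
  Merge [-7] + [4] -> [-7, 4]
  Merge [-5, 37] + [-7, 4] -> [-7, -5, 4, 37]
  Merge [-7, 2, 3, 6] + [-7, -5, 4, 37] -> [-7, -7, -5, 2, 3, 4, 6, 37]


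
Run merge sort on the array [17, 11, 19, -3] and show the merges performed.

Divide and conquer:
  Merge [17] + [11] -> [11, 17]
  Merge [19] + [-3] -> [-3, 19]
  Merge [11, 17] + [-3, 19] -> [-3, 11, 17, 19]


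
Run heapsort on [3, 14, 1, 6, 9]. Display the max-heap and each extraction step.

Build heap: [14, 9, 1, 6, 3]
Extract 14: [9, 6, 1, 3, 14]
Extract 9: [6, 3, 1, 9, 14]
Extract 6: [3, 1, 6, 9, 14]
Extract 3: [1, 3, 6, 9, 14]


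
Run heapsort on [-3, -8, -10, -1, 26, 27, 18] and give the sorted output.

Build heap: [27, 26, 18, -1, -8, -10, -3]
Extract 27: [26, -1, 18, -3, -8, -10, 27]
Extract 26: [18, -1, -10, -3, -8, 26, 27]
Extract 18: [-1, -3, -10, -8, 18, 26, 27]
Extract -1: [-3, -8, -10, -1, 18, 26, 27]
Extract -3: [-8, -10, -3, -1, 18, 26, 27]
Extract -8: [-10, -8, -3, -1, 18, 26, 27]


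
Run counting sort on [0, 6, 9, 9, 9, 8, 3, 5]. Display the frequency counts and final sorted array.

Count array: [1, 0, 0, 1, 0, 1, 1, 0, 1, 3]
(count[i] = number of elements equal to i)
Cumulative count: [1, 1, 1, 2, 2, 3, 4, 4, 5, 8]
Sorted: [0, 3, 5, 6, 8, 9, 9, 9]


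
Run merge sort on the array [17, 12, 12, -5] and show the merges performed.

Divide and conquer:
  Merge [17] + [12] -> [12, 17]
  Merge [12] + [-5] -> [-5, 12]
  Merge [12, 17] + [-5, 12] -> [-5, 12, 12, 17]


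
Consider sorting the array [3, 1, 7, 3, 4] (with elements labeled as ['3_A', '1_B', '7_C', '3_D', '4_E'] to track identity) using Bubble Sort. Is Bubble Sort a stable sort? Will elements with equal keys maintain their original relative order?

Trace Bubble Sort on the labeled array (the key is the number; the letter only tracks identity):
  After pass 1: [1_B, 3_A, 3_D, 4_E, 7_C]
  After pass 2: [1_B, 3_A, 3_D, 4_E, 7_C] (no swaps, done)
Final order: [1_B, 3_A, 3_D, 4_E, 7_C]
Equal keys:
  value 3: originally 3_A, 3_D; after sorting 3_A, 3_D -> order preserved
All equal keys kept their original relative order. Bubble Sort is stable: it only swaps adjacent elements when the left one is strictly greater, so equal keys never move past each other.
Answer: Stable


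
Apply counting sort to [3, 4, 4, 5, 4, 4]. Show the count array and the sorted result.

Count array: [0, 0, 0, 1, 4, 1]
(count[i] = number of elements equal to i)
Cumulative count: [0, 0, 0, 1, 5, 6]
Sorted: [3, 4, 4, 4, 4, 5]


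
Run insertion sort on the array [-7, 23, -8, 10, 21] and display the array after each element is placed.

First element -7 is already 'sorted'
Insert 23: shifted 0 elements -> [-7, 23, -8, 10, 21]
Insert -8: shifted 2 elements -> [-8, -7, 23, 10, 21]
Insert 10: shifted 1 elements -> [-8, -7, 10, 23, 21]
Insert 21: shifted 1 elements -> [-8, -7, 10, 21, 23]


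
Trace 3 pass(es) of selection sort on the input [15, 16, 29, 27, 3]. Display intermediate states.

Pass 1: Select minimum 3 at index 4, swap -> [3, 16, 29, 27, 15]
Pass 2: Select minimum 15 at index 4, swap -> [3, 15, 29, 27, 16]
Pass 3: Select minimum 16 at index 4, swap -> [3, 15, 16, 27, 29]


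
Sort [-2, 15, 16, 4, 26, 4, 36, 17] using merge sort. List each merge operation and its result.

Divide and conquer:
  Merge [-2] + [15] -> [-2, 15]
  Merge [16] + [4] -> [4, 16]
  Merge [-2, 15] + [4, 16] -> [-2, 4, 15, 16]
  Merge [26] + [4] -> [4, 26]
  Merge [36] + [17] -> [17, 36]
  Merge [4, 26] + [17, 36] -> [4, 17, 26, 36]
  Merge [-2, 4, 15, 16] + [4, 17, 26, 36] -> [-2, 4, 4, 15, 16, 17, 26, 36]


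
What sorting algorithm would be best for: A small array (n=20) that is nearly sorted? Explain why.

Best choice: Insertion sort
Reason: Insertion sort is O(n) for nearly sorted arrays and has low overhead


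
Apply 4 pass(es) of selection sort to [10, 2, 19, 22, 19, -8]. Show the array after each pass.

Pass 1: Select minimum -8 at index 5, swap -> [-8, 2, 19, 22, 19, 10]
Pass 2: Select minimum 2 at index 1, swap -> [-8, 2, 19, 22, 19, 10]
Pass 3: Select minimum 10 at index 5, swap -> [-8, 2, 10, 22, 19, 19]
Pass 4: Select minimum 19 at index 4, swap -> [-8, 2, 10, 19, 22, 19]


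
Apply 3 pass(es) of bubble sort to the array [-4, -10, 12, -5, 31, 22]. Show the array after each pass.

After pass 1: [-10, -4, -5, 12, 22, 31] (3 swaps)
After pass 2: [-10, -5, -4, 12, 22, 31] (1 swaps)
After pass 3: [-10, -5, -4, 12, 22, 31] (0 swaps)
Total swaps: 4


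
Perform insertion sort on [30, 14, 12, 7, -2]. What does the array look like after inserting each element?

First element 30 is already 'sorted'
Insert 14: shifted 1 elements -> [14, 30, 12, 7, -2]
Insert 12: shifted 2 elements -> [12, 14, 30, 7, -2]
Insert 7: shifted 3 elements -> [7, 12, 14, 30, -2]
Insert -2: shifted 4 elements -> [-2, 7, 12, 14, 30]


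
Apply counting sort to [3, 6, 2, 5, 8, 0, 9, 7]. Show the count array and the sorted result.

Count array: [1, 0, 1, 1, 0, 1, 1, 1, 1, 1]
(count[i] = number of elements equal to i)
Cumulative count: [1, 1, 2, 3, 3, 4, 5, 6, 7, 8]
Sorted: [0, 2, 3, 5, 6, 7, 8, 9]


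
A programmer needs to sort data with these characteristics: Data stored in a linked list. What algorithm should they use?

Best choice: Merge sort
Reason: Merge sort doesn't require random access; can be done in O(1) extra space for linked lists


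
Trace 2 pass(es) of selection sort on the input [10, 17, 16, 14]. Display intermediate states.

Pass 1: Select minimum 10 at index 0, swap -> [10, 17, 16, 14]
Pass 2: Select minimum 14 at index 3, swap -> [10, 14, 16, 17]


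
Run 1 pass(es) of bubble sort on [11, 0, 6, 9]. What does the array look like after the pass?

After pass 1: [0, 6, 9, 11] (3 swaps)
Total swaps: 3


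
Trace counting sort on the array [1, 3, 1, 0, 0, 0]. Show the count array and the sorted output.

Count array: [3, 2, 0, 1]
(count[i] = number of elements equal to i)
Cumulative count: [3, 5, 5, 6]
Sorted: [0, 0, 0, 1, 1, 3]


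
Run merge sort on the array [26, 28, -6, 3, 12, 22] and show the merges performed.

Divide and conquer:
  Merge [28] + [-6] -> [-6, 28]
  Merge [26] + [-6, 28] -> [-6, 26, 28]
  Merge [12] + [22] -> [12, 22]
  Merge [3] + [12, 22] -> [3, 12, 22]
  Merge [-6, 26, 28] + [3, 12, 22] -> [-6, 3, 12, 22, 26, 28]


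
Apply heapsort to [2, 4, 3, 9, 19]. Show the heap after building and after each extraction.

Build heap: [19, 9, 3, 2, 4]
Extract 19: [9, 4, 3, 2, 19]
Extract 9: [4, 2, 3, 9, 19]
Extract 4: [3, 2, 4, 9, 19]
Extract 3: [2, 3, 4, 9, 19]


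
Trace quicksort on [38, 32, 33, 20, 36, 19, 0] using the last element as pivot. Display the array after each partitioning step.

Partition 1: pivot=0 at index 0 -> [0, 32, 33, 20, 36, 19, 38]
Partition 2: pivot=38 at index 6 -> [0, 32, 33, 20, 36, 19, 38]
Partition 3: pivot=19 at index 1 -> [0, 19, 33, 20, 36, 32, 38]
Partition 4: pivot=32 at index 3 -> [0, 19, 20, 32, 36, 33, 38]
Partition 5: pivot=33 at index 4 -> [0, 19, 20, 32, 33, 36, 38]


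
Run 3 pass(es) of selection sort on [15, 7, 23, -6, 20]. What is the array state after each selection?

Pass 1: Select minimum -6 at index 3, swap -> [-6, 7, 23, 15, 20]
Pass 2: Select minimum 7 at index 1, swap -> [-6, 7, 23, 15, 20]
Pass 3: Select minimum 15 at index 3, swap -> [-6, 7, 15, 23, 20]


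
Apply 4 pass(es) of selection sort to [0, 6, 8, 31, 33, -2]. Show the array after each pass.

Pass 1: Select minimum -2 at index 5, swap -> [-2, 6, 8, 31, 33, 0]
Pass 2: Select minimum 0 at index 5, swap -> [-2, 0, 8, 31, 33, 6]
Pass 3: Select minimum 6 at index 5, swap -> [-2, 0, 6, 31, 33, 8]
Pass 4: Select minimum 8 at index 5, swap -> [-2, 0, 6, 8, 33, 31]


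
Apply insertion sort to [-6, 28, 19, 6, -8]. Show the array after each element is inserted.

First element -6 is already 'sorted'
Insert 28: shifted 0 elements -> [-6, 28, 19, 6, -8]
Insert 19: shifted 1 elements -> [-6, 19, 28, 6, -8]
Insert 6: shifted 2 elements -> [-6, 6, 19, 28, -8]
Insert -8: shifted 4 elements -> [-8, -6, 6, 19, 28]


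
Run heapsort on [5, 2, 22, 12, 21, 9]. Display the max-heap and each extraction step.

Build heap: [22, 21, 9, 12, 2, 5]
Extract 22: [21, 12, 9, 5, 2, 22]
Extract 21: [12, 5, 9, 2, 21, 22]
Extract 12: [9, 5, 2, 12, 21, 22]
Extract 9: [5, 2, 9, 12, 21, 22]
Extract 5: [2, 5, 9, 12, 21, 22]


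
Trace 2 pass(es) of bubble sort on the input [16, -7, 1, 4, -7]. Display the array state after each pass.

After pass 1: [-7, 1, 4, -7, 16] (4 swaps)
After pass 2: [-7, 1, -7, 4, 16] (1 swaps)
Total swaps: 5


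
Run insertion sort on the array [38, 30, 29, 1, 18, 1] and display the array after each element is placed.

First element 38 is already 'sorted'
Insert 30: shifted 1 elements -> [30, 38, 29, 1, 18, 1]
Insert 29: shifted 2 elements -> [29, 30, 38, 1, 18, 1]
Insert 1: shifted 3 elements -> [1, 29, 30, 38, 18, 1]
Insert 18: shifted 3 elements -> [1, 18, 29, 30, 38, 1]
Insert 1: shifted 4 elements -> [1, 1, 18, 29, 30, 38]


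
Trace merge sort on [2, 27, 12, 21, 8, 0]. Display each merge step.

Divide and conquer:
  Merge [27] + [12] -> [12, 27]
  Merge [2] + [12, 27] -> [2, 12, 27]
  Merge [8] + [0] -> [0, 8]
  Merge [21] + [0, 8] -> [0, 8, 21]
  Merge [2, 12, 27] + [0, 8, 21] -> [0, 2, 8, 12, 21, 27]


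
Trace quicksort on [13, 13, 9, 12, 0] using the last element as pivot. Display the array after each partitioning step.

Partition 1: pivot=0 at index 0 -> [0, 13, 9, 12, 13]
Partition 2: pivot=13 at index 4 -> [0, 13, 9, 12, 13]
Partition 3: pivot=12 at index 2 -> [0, 9, 12, 13, 13]


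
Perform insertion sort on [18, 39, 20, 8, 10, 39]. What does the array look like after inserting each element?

First element 18 is already 'sorted'
Insert 39: shifted 0 elements -> [18, 39, 20, 8, 10, 39]
Insert 20: shifted 1 elements -> [18, 20, 39, 8, 10, 39]
Insert 8: shifted 3 elements -> [8, 18, 20, 39, 10, 39]
Insert 10: shifted 3 elements -> [8, 10, 18, 20, 39, 39]
Insert 39: shifted 0 elements -> [8, 10, 18, 20, 39, 39]


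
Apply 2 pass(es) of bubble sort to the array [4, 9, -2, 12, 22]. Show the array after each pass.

After pass 1: [4, -2, 9, 12, 22] (1 swaps)
After pass 2: [-2, 4, 9, 12, 22] (1 swaps)
Total swaps: 2


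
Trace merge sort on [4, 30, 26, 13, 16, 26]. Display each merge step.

Divide and conquer:
  Merge [30] + [26] -> [26, 30]
  Merge [4] + [26, 30] -> [4, 26, 30]
  Merge [16] + [26] -> [16, 26]
  Merge [13] + [16, 26] -> [13, 16, 26]
  Merge [4, 26, 30] + [13, 16, 26] -> [4, 13, 16, 26, 26, 30]


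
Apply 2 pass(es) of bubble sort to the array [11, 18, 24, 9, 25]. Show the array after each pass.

After pass 1: [11, 18, 9, 24, 25] (1 swaps)
After pass 2: [11, 9, 18, 24, 25] (1 swaps)
Total swaps: 2


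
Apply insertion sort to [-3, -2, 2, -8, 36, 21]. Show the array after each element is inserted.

First element -3 is already 'sorted'
Insert -2: shifted 0 elements -> [-3, -2, 2, -8, 36, 21]
Insert 2: shifted 0 elements -> [-3, -2, 2, -8, 36, 21]
Insert -8: shifted 3 elements -> [-8, -3, -2, 2, 36, 21]
Insert 36: shifted 0 elements -> [-8, -3, -2, 2, 36, 21]
Insert 21: shifted 1 elements -> [-8, -3, -2, 2, 21, 36]


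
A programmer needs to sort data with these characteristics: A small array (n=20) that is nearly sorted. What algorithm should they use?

Best choice: Insertion sort
Reason: Insertion sort is O(n) for nearly sorted arrays and has low overhead


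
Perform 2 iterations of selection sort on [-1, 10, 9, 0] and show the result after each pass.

Pass 1: Select minimum -1 at index 0, swap -> [-1, 10, 9, 0]
Pass 2: Select minimum 0 at index 3, swap -> [-1, 0, 9, 10]


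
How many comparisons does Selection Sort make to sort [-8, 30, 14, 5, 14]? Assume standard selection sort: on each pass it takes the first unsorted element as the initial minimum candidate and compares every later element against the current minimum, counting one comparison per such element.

Pass 1: scan indices 1..4 for the minimum = 4 comparison(s); min is -8, place at index 0 -> [-8, 30, 14, 5, 14]
Pass 2: scan indices 2..4 for the minimum = 3 comparison(s); min is 5, place at index 1 -> [-8, 5, 14, 30, 14]
Pass 3: scan indices 3..4 for the minimum = 2 comparison(s); min is 14, place at index 2 -> [-8, 5, 14, 30, 14]
Pass 4: scan indices 4..4 for the minimum = 1 comparison(s); min is 14, place at index 3 -> [-8, 5, 14, 14, 30]
Selection sort always scans the whole unsorted suffix, so the count is (n-1) + (n-2) + ... + 1 = n(n-1)/2 = 5*4/2 = 10 regardless of the input order.
Total comparisons: 4 + 3 + 2 + 1 = 10


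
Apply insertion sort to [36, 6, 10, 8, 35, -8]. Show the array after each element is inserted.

First element 36 is already 'sorted'
Insert 6: shifted 1 elements -> [6, 36, 10, 8, 35, -8]
Insert 10: shifted 1 elements -> [6, 10, 36, 8, 35, -8]
Insert 8: shifted 2 elements -> [6, 8, 10, 36, 35, -8]
Insert 35: shifted 1 elements -> [6, 8, 10, 35, 36, -8]
Insert -8: shifted 5 elements -> [-8, 6, 8, 10, 35, 36]


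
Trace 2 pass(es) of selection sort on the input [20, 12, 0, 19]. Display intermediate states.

Pass 1: Select minimum 0 at index 2, swap -> [0, 12, 20, 19]
Pass 2: Select minimum 12 at index 1, swap -> [0, 12, 20, 19]


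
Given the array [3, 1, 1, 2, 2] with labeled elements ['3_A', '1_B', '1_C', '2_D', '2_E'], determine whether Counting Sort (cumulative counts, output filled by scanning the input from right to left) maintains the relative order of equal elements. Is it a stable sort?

Trace Counting Sort on the labeled array (the key is the number; the letter only tracks identity):
  Counts for values 0..3: [0, 2, 2, 1]
  Cumulative counts: [0, 2, 4, 5]
  Scan right to left: place 2_E at output index 3
  Scan right to left: place 2_D at output index 2
  Scan right to left: place 1_C at output index 1
  Scan right to left: place 1_B at output index 0
  Scan right to left: place 3_A at output index 4
  Output: [1_B, 1_C, 2_D, 2_E, 3_A]
Equal keys:
  value 1: originally 1_B, 1_C; after sorting 1_B, 1_C -> order preserved
  value 2: originally 2_D, 2_E; after sorting 2_D, 2_E -> order preserved
All equal keys kept their original relative order. Counting Sort is stable: scanning the input right to left with decreasing cumulative counts places later duplicates at later output positions.
Answer: Stable


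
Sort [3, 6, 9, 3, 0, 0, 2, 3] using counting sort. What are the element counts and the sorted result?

Count array: [2, 0, 1, 3, 0, 0, 1, 0, 0, 1]
(count[i] = number of elements equal to i)
Cumulative count: [2, 2, 3, 6, 6, 6, 7, 7, 7, 8]
Sorted: [0, 0, 2, 3, 3, 3, 6, 9]


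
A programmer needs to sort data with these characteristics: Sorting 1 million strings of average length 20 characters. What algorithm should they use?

Best choice: MSD radix sort or Mergesort
Reason: MSD radix sort is a non-comparison sort that buckets the strings by successive character positions, running in time proportional to the total number of characters examined rather than O(n log n) string comparisons; mergesort is a stable O(n log n)-comparison alternative that works for arbitrary variable-length keys


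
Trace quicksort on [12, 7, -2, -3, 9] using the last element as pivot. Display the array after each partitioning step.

Partition 1: pivot=9 at index 3 -> [7, -2, -3, 9, 12]
Partition 2: pivot=-3 at index 0 -> [-3, -2, 7, 9, 12]
Partition 3: pivot=7 at index 2 -> [-3, -2, 7, 9, 12]


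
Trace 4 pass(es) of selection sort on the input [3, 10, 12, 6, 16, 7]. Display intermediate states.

Pass 1: Select minimum 3 at index 0, swap -> [3, 10, 12, 6, 16, 7]
Pass 2: Select minimum 6 at index 3, swap -> [3, 6, 12, 10, 16, 7]
Pass 3: Select minimum 7 at index 5, swap -> [3, 6, 7, 10, 16, 12]
Pass 4: Select minimum 10 at index 3, swap -> [3, 6, 7, 10, 16, 12]


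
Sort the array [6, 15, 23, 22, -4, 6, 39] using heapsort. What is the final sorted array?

Build heap: [39, 22, 23, 15, -4, 6, 6]
Extract 39: [23, 22, 6, 15, -4, 6, 39]
Extract 23: [22, 15, 6, 6, -4, 23, 39]
Extract 22: [15, 6, 6, -4, 22, 23, 39]
Extract 15: [6, -4, 6, 15, 22, 23, 39]
Extract 6: [6, -4, 6, 15, 22, 23, 39]
Extract 6: [-4, 6, 6, 15, 22, 23, 39]


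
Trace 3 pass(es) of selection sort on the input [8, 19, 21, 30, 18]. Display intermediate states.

Pass 1: Select minimum 8 at index 0, swap -> [8, 19, 21, 30, 18]
Pass 2: Select minimum 18 at index 4, swap -> [8, 18, 21, 30, 19]
Pass 3: Select minimum 19 at index 4, swap -> [8, 18, 19, 30, 21]


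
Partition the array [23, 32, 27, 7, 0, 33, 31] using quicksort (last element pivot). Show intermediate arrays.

Partition 1: pivot=31 at index 4 -> [23, 27, 7, 0, 31, 33, 32]
Partition 2: pivot=0 at index 0 -> [0, 27, 7, 23, 31, 33, 32]
Partition 3: pivot=23 at index 2 -> [0, 7, 23, 27, 31, 33, 32]
Partition 4: pivot=32 at index 5 -> [0, 7, 23, 27, 31, 32, 33]


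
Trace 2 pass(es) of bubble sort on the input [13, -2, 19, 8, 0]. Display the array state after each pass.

After pass 1: [-2, 13, 8, 0, 19] (3 swaps)
After pass 2: [-2, 8, 0, 13, 19] (2 swaps)
Total swaps: 5


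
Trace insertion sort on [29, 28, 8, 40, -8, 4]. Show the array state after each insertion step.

First element 29 is already 'sorted'
Insert 28: shifted 1 elements -> [28, 29, 8, 40, -8, 4]
Insert 8: shifted 2 elements -> [8, 28, 29, 40, -8, 4]
Insert 40: shifted 0 elements -> [8, 28, 29, 40, -8, 4]
Insert -8: shifted 4 elements -> [-8, 8, 28, 29, 40, 4]
Insert 4: shifted 4 elements -> [-8, 4, 8, 28, 29, 40]


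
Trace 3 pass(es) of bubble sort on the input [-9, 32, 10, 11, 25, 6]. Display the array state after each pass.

After pass 1: [-9, 10, 11, 25, 6, 32] (4 swaps)
After pass 2: [-9, 10, 11, 6, 25, 32] (1 swaps)
After pass 3: [-9, 10, 6, 11, 25, 32] (1 swaps)
Total swaps: 6


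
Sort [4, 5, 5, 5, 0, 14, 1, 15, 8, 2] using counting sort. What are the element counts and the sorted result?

Count array: [1, 1, 1, 0, 1, 3, 0, 0, 1, 0, 0, 0, 0, 0, 1, 1]
(count[i] = number of elements equal to i)
Cumulative count: [1, 2, 3, 3, 4, 7, 7, 7, 8, 8, 8, 8, 8, 8, 9, 10]
Sorted: [0, 1, 2, 4, 5, 5, 5, 8, 14, 15]


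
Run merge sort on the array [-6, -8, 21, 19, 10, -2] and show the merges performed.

Divide and conquer:
  Merge [-8] + [21] -> [-8, 21]
  Merge [-6] + [-8, 21] -> [-8, -6, 21]
  Merge [10] + [-2] -> [-2, 10]
  Merge [19] + [-2, 10] -> [-2, 10, 19]
  Merge [-8, -6, 21] + [-2, 10, 19] -> [-8, -6, -2, 10, 19, 21]


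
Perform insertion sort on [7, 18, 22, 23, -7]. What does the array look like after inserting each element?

First element 7 is already 'sorted'
Insert 18: shifted 0 elements -> [7, 18, 22, 23, -7]
Insert 22: shifted 0 elements -> [7, 18, 22, 23, -7]
Insert 23: shifted 0 elements -> [7, 18, 22, 23, -7]
Insert -7: shifted 4 elements -> [-7, 7, 18, 22, 23]


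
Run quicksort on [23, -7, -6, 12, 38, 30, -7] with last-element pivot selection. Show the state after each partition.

Partition 1: pivot=-7 at index 1 -> [-7, -7, -6, 12, 38, 30, 23]
Partition 2: pivot=23 at index 4 -> [-7, -7, -6, 12, 23, 30, 38]
Partition 3: pivot=12 at index 3 -> [-7, -7, -6, 12, 23, 30, 38]
Partition 4: pivot=38 at index 6 -> [-7, -7, -6, 12, 23, 30, 38]


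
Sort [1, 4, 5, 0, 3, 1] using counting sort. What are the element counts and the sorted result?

Count array: [1, 2, 0, 1, 1, 1]
(count[i] = number of elements equal to i)
Cumulative count: [1, 3, 3, 4, 5, 6]
Sorted: [0, 1, 1, 3, 4, 5]


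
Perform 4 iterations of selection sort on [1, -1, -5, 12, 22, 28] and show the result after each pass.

Pass 1: Select minimum -5 at index 2, swap -> [-5, -1, 1, 12, 22, 28]
Pass 2: Select minimum -1 at index 1, swap -> [-5, -1, 1, 12, 22, 28]
Pass 3: Select minimum 1 at index 2, swap -> [-5, -1, 1, 12, 22, 28]
Pass 4: Select minimum 12 at index 3, swap -> [-5, -1, 1, 12, 22, 28]
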